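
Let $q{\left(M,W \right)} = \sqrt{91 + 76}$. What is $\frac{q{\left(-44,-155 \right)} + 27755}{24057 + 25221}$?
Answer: $\frac{27755}{49278} + \frac{\sqrt{167}}{49278} \approx 0.5635$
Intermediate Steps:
$q{\left(M,W \right)} = \sqrt{167}$
$\frac{q{\left(-44,-155 \right)} + 27755}{24057 + 25221} = \frac{\sqrt{167} + 27755}{24057 + 25221} = \frac{27755 + \sqrt{167}}{49278} = \left(27755 + \sqrt{167}\right) \frac{1}{49278} = \frac{27755}{49278} + \frac{\sqrt{167}}{49278}$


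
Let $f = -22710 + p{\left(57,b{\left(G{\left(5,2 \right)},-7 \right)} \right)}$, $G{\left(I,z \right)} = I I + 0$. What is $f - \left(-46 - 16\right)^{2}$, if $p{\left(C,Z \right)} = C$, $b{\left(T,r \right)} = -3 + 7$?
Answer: $-26497$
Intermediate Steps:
$G{\left(I,z \right)} = I^{2}$ ($G{\left(I,z \right)} = I^{2} + 0 = I^{2}$)
$b{\left(T,r \right)} = 4$
$f = -22653$ ($f = -22710 + 57 = -22653$)
$f - \left(-46 - 16\right)^{2} = -22653 - \left(-46 - 16\right)^{2} = -22653 - \left(-62\right)^{2} = -22653 - 3844 = -26497$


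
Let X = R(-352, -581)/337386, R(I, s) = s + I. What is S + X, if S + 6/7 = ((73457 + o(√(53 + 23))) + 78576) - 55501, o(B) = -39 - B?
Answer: 10851699059/112462 - 2*√19 ≈ 96483.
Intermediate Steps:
R(I, s) = I + s
X = -311/112462 (X = (-352 - 581)/337386 = -933*1/337386 = -311/112462 ≈ -0.0027654)
S = 675445/7 - 2*√19 (S = -6/7 + (((73457 + (-39 - √(53 + 23))) + 78576) - 55501) = -6/7 + (((73457 + (-39 - √76)) + 78576) - 55501) = -6/7 + (((73457 + (-39 - 2*√19)) + 78576) - 55501) = -6/7 + (((73418 - 2*√19) + 78576) - 55501) = -6/7 + ((151994 - 2*√19) - 55501) = -6/7 + (96493 - 2*√19) = 675445/7 - 2*√19 ≈ 96483.)
S + X = (675445/7 - 2*√19) - 311/112462 = 10851699059/112462 - 2*√19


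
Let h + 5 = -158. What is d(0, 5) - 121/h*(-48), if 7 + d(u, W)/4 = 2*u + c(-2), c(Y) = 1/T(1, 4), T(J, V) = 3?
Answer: -30464/489 ≈ -62.299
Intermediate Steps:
h = -163 (h = -5 - 158 = -163)
c(Y) = 1/3
d(u, W) = -80/3 + 8*u (d(u, W) = -28 + 4*(2*u + 1/3) = -28 + 4*(1/3 + 2*u) = -28 + (4/3 + 8*u) = -80/3 + 8*u)
d(0, 5) - 121/h*(-48) = (-80/3 + 8*0) - 121/(-163)*(-48) = (-80/3 + 0) - 121*(-1/163)*(-48) = -80/3 + (121/163)*(-48) = -80/3 - 5808/163 = -30464/489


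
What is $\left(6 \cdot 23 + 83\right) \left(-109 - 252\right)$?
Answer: $-79781$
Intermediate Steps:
$\left(6 \cdot 23 + 83\right) \left(-109 - 252\right) = \left(138 + 83\right) \left(-361\right) = 221 \left(-361\right) = -79781$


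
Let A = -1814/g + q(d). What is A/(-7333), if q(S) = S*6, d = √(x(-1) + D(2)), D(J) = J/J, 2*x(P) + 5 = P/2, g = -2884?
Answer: -907/10574186 - 3*I*√7/7333 ≈ -8.5775e-5 - 0.0010824*I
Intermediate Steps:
x(P) = -5/2 + P/4 (x(P) = -5/2 + (P/2)/2 = -5/2 + P/4)
D(J) = 1
d = I*√7/2 (d = √((-5/2 + (¼)*(-1)) + 1) = √((-5/2 - ¼) + 1) = √(-11/4 + 1) = √(-7/4) = I*√7/2 ≈ 1.3229*I)
q(S) = 6*S
A = 907/1442 + 3*I*√7 (A = -1814/(-2884) + 6*(I*√7/2) = -1814*(-1/2884) + 3*I*√7 = 907/1442 + 3*I*√7 ≈ 0.62899 + 7.9373*I)
A/(-7333) = (907/1442 + 3*I*√7)/(-7333) = (907/1442 + 3*I*√7)*(-1/7333) = -907/10574186 - 3*I*√7/7333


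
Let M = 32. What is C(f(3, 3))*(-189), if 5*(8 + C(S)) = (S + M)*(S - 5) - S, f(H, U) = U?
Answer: 21357/5 ≈ 4271.4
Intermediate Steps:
C(S) = -8 - S/5 + (-5 + S)*(32 + S)/5 (C(S) = -8 + ((S + 32)*(S - 5) - S)/5 = -8 + ((32 + S)*(-5 + S) - S)/5 = -8 + ((-5 + S)*(32 + S) - S)/5 = -8 + (-S + (-5 + S)*(32 + S))/5 = -8 + (-S/5 + (-5 + S)*(32 + S)/5) = -8 - S/5 + (-5 + S)*(32 + S)/5)
C(f(3, 3))*(-189) = (-40 + (1/5)*3**2 + (26/5)*3)*(-189) = (-40 + (1/5)*9 + 78/5)*(-189) = (-40 + 9/5 + 78/5)*(-189) = -113/5*(-189) = 21357/5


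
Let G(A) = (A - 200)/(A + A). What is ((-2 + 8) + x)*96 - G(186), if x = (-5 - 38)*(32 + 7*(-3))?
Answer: -8338745/186 ≈ -44832.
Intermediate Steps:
G(A) = (-200 + A)/(2*A) (G(A) = (-200 + A)/((2*A)) = (-200 + A)*(1/(2*A)) = (-200 + A)/(2*A))
x = -473 (x = -43*(32 - 21) = -43*11 = -473)
((-2 + 8) + x)*96 - G(186) = ((-2 + 8) - 473)*96 - (-200 + 186)/(2*186) = (6 - 473)*96 - (-14)/(2*186) = -467*96 - 1*(-7/186) = -44832 + 7/186 = -8338745/186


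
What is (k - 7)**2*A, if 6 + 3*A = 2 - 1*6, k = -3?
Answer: -1000/3 ≈ -333.33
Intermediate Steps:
A = -10/3 (A = -2 + (2 - 1*6)/3 = -2 + (2 - 6)/3 = -2 + (1/3)*(-4) = -2 - 4/3 = -10/3 ≈ -3.3333)
(k - 7)**2*A = (-3 - 7)**2*(-10/3) = (-10)**2*(-10/3) = 100*(-10/3) = -1000/3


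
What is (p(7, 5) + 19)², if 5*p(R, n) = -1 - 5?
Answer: 7921/25 ≈ 316.84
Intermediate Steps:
p(R, n) = -6/5 (p(R, n) = (-1 - 5)/5 = (⅕)*(-6) = -6/5)
(p(7, 5) + 19)² = (-6/5 + 19)² = (89/5)² = 7921/25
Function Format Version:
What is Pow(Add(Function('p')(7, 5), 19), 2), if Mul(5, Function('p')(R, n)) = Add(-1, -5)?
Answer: Rational(7921, 25) ≈ 316.84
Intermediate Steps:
Function('p')(R, n) = Rational(-6, 5) (Function('p')(R, n) = Mul(Rational(1, 5), Add(-1, -5)) = Mul(Rational(1, 5), -6) = Rational(-6, 5))
Pow(Add(Function('p')(7, 5), 19), 2) = Pow(Add(Rational(-6, 5), 19), 2) = Pow(Rational(89, 5), 2) = Rational(7921, 25)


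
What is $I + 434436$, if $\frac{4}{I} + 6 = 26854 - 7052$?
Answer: $\frac{2150023765}{4949} \approx 4.3444 \cdot 10^{5}$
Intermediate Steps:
$I = \frac{1}{4949}$ ($I = \frac{4}{-6 + \left(26854 - 7052\right)} = \frac{4}{-6 + 19802} = \frac{4}{19796} = 4 \cdot \frac{1}{19796} = \frac{1}{4949} \approx 0.00020206$)
$I + 434436 = \frac{1}{4949} + 434436 = \frac{2150023765}{4949}$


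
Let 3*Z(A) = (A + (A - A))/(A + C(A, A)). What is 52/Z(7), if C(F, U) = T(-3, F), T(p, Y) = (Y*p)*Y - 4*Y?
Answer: -3744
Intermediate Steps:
T(p, Y) = -4*Y + p*Y² (T(p, Y) = p*Y² - 4*Y = -4*Y + p*Y²)
C(F, U) = F*(-4 - 3*F) (C(F, U) = F*(-4 + F*(-3)) = F*(-4 - 3*F))
Z(A) = A/(3*(A + A*(-4 - 3*A))) (Z(A) = ((A + (A - A))/(A + A*(-4 - 3*A)))/3 = ((A + 0)/(A + A*(-4 - 3*A)))/3 = (A/(A + A*(-4 - 3*A)))/3 = A/(3*(A + A*(-4 - 3*A))))
52/Z(7) = 52/((1/(9*(-1 - 1*7)))) = 52/((1/(9*(-1 - 7)))) = 52/(((⅑)/(-8))) = 52/(((⅑)*(-⅛))) = 52/(-1/72) = 52*(-72) = -3744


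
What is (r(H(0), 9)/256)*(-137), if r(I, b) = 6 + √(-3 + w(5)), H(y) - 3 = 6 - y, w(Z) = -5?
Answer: -411/128 - 137*I*√2/128 ≈ -3.2109 - 1.5137*I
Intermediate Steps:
H(y) = 9 - y (H(y) = 3 + (6 - y) = 9 - y)
r(I, b) = 6 + 2*I*√2 (r(I, b) = 6 + √(-3 - 5) = 6 + √(-8) = 6 + 2*I*√2)
(r(H(0), 9)/256)*(-137) = ((6 + 2*I*√2)/256)*(-137) = ((6 + 2*I*√2)*(1/256))*(-137) = (3/128 + I*√2/128)*(-137) = -411/128 - 137*I*√2/128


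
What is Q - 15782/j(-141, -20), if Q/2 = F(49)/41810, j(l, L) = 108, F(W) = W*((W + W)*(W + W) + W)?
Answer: -139419517/1128870 ≈ -123.50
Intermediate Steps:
F(W) = W*(W + 4*W**2) (F(W) = W*((2*W)*(2*W) + W) = W*(4*W**2 + W) = W*(W + 4*W**2))
Q = 472997/20905 (Q = 2*((49**2*(1 + 4*49))/41810) = 2*((2401*(1 + 196))*(1/41810)) = 2*((2401*197)*(1/41810)) = 2*(472997*(1/41810)) = 2*(472997/41810) = 472997/20905 ≈ 22.626)
Q - 15782/j(-141, -20) = 472997/20905 - 15782/108 = 472997/20905 - 1*7891/54 = 472997/20905 - 7891/54 = -139419517/1128870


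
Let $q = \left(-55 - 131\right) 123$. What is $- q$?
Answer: $22878$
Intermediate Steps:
$q = -22878$ ($q = \left(-186\right) 123 = -22878$)
$- q = \left(-1\right) \left(-22878\right) = 22878$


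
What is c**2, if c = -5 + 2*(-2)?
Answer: 81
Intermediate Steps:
c = -9 (c = -5 - 4 = -9)
c**2 = (-9)**2 = 81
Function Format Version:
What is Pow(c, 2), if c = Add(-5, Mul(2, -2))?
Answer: 81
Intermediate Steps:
c = -9 (c = Add(-5, -4) = -9)
Pow(c, 2) = Pow(-9, 2) = 81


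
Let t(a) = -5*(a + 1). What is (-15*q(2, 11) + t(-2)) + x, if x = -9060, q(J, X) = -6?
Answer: -8965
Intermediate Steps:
t(a) = -5 - 5*a (t(a) = -5*(1 + a) = -5 - 5*a)
(-15*q(2, 11) + t(-2)) + x = (-15*(-6) + (-5 - 5*(-2))) - 9060 = (90 + (-5 + 10)) - 9060 = (90 + 5) - 9060 = 95 - 9060 = -8965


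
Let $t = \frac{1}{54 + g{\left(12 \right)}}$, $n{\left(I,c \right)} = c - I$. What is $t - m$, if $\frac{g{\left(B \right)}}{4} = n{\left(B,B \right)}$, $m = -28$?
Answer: $\frac{1513}{54} \approx 28.019$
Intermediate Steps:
$g{\left(B \right)} = 0$ ($g{\left(B \right)} = 4 \left(B - B\right) = 4 \cdot 0 = 0$)
$t = \frac{1}{54}$ ($t = \frac{1}{54 + 0} = \frac{1}{54} \approx 0.018519$)
$t - m = \frac{1}{54} - -28 = \frac{1}{54} + 28 = \frac{1513}{54}$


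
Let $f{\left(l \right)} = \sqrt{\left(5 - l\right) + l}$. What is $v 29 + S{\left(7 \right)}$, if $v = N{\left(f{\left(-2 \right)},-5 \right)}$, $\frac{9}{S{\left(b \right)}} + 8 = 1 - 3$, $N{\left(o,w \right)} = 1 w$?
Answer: $- \frac{1459}{10} \approx -145.9$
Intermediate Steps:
$f{\left(l \right)} = \sqrt{5}$
$N{\left(o,w \right)} = w$
$S{\left(b \right)} = - \frac{9}{10}$ ($S{\left(b \right)} = \frac{9}{-8 + \left(1 - 3\right)} = \frac{9}{-8 - 2} = \frac{9}{-10} = 9 \left(- \frac{1}{10}\right) = - \frac{9}{10}$)
$v = -5$
$v 29 + S{\left(7 \right)} = \left(-5\right) 29 - \frac{9}{10} = -145 - \frac{9}{10} = - \frac{1459}{10}$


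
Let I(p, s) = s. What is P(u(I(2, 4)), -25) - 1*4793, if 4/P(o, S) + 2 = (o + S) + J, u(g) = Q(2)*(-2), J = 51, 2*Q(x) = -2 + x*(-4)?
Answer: -81479/17 ≈ -4792.9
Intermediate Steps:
Q(x) = -1 - 2*x (Q(x) = (-2 + x*(-4))/2 = (-2 - 4*x)/2 = -1 - 2*x)
u(g) = 10 (u(g) = (-1 - 2*2)*(-2) = (-1 - 4)*(-2) = -5*(-2) = 10)
P(o, S) = 4/(49 + S + o) (P(o, S) = 4/(-2 + ((o + S) + 51)) = 4/(-2 + ((S + o) + 51)) = 4/(-2 + (51 + S + o)) = 4/(49 + S + o))
P(u(I(2, 4)), -25) - 1*4793 = 4/(49 - 25 + 10) - 1*4793 = 4/34 - 4793 = 4*(1/34) - 4793 = 2/17 - 4793 = -81479/17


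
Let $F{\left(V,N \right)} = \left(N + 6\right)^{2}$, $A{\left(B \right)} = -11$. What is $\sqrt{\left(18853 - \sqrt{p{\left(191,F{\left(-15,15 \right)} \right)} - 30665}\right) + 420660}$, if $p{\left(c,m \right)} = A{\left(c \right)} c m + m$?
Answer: $\sqrt{439513 - i \sqrt{956765}} \approx 662.96 - 0.738 i$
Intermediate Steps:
$F{\left(V,N \right)} = \left(6 + N\right)^{2}$
$p{\left(c,m \right)} = m - 11 c m$ ($p{\left(c,m \right)} = - 11 c m + m = m - 11 c m$)
$\sqrt{\left(18853 - \sqrt{p{\left(191,F{\left(-15,15 \right)} \right)} - 30665}\right) + 420660} = \sqrt{\left(18853 - \sqrt{\left(6 + 15\right)^{2} \left(1 - 2101\right) - 30665}\right) + 420660} = \sqrt{\left(18853 - \sqrt{21^{2} \left(1 - 2101\right) - 30665}\right) + 420660} = \sqrt{\left(18853 - \sqrt{441 \left(-2100\right) - 30665}\right) + 420660} = \sqrt{\left(18853 - \sqrt{-926100 - 30665}\right) + 420660} = \sqrt{\left(18853 - \sqrt{-956765}\right) + 420660} = \sqrt{\left(18853 - i \sqrt{956765}\right) + 420660} = \sqrt{439513 - i \sqrt{956765}}$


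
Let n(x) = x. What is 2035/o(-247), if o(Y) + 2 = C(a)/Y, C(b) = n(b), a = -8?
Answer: -502645/486 ≈ -1034.2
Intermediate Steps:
C(b) = b
o(Y) = -2 - 8/Y
2035/o(-247) = 2035/(-2 - 8/(-247)) = 2035/(-2 - 8*(-1/247)) = 2035/(-2 + 8/247) = 2035/(-486/247) = 2035*(-247/486) = -502645/486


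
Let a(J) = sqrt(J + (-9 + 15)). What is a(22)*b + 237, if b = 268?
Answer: 237 + 536*sqrt(7) ≈ 1655.1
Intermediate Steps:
a(J) = sqrt(6 + J) (a(J) = sqrt(J + 6) = sqrt(6 + J))
a(22)*b + 237 = sqrt(6 + 22)*268 + 237 = sqrt(28)*268 + 237 = (2*sqrt(7))*268 + 237 = 536*sqrt(7) + 237 = 237 + 536*sqrt(7)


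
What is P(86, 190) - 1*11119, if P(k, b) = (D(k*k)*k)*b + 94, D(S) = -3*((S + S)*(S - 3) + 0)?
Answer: -5360692700145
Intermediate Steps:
D(S) = -6*S*(-3 + S) (D(S) = -3*((2*S)*(-3 + S) + 0) = -3*(2*S*(-3 + S) + 0) = -6*S*(-3 + S))
P(k, b) = 94 + 6*b*k³*(3 - k²) (P(k, b) = ((6*(k*k)*(3 - k*k))*k)*b + 94 = ((6*k²*(3 - k²))*k)*b + 94 = (6*k³*(3 - k²))*b + 94 = 6*b*k³*(3 - k²) + 94 = 94 + 6*b*k³*(3 - k²))
P(86, 190) - 1*11119 = (94 - 6*190*86³*(-3 + 86²)) - 1*11119 = (94 - 6*190*636056*(-3 + 7396)) - 11119 = (94 - 6*190*636056*7393) - 11119 = (94 - 5360692689120) - 11119 = -5360692689026 - 11119 = -5360692700145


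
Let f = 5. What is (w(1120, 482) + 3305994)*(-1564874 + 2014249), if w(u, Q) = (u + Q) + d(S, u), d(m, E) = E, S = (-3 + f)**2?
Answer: 1486854252500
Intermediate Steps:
S = 4 (S = (-3 + 5)**2 = 2**2 = 4)
w(u, Q) = Q + 2*u (w(u, Q) = (u + Q) + u = (Q + u) + u = Q + 2*u)
(w(1120, 482) + 3305994)*(-1564874 + 2014249) = ((482 + 2*1120) + 3305994)*(-1564874 + 2014249) = ((482 + 2240) + 3305994)*449375 = (2722 + 3305994)*449375 = 3308716*449375 = 1486854252500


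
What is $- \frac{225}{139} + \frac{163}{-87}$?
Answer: $- \frac{42232}{12093} \approx -3.4923$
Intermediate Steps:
$- \frac{225}{139} + \frac{163}{-87} = \left(-225\right) \frac{1}{139} + 163 \left(- \frac{1}{87}\right) = - \frac{225}{139} - \frac{163}{87} = - \frac{42232}{12093}$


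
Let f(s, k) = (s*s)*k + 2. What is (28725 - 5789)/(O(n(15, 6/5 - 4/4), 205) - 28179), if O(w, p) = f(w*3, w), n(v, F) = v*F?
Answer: -11468/13967 ≈ -0.82108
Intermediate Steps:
n(v, F) = F*v
f(s, k) = 2 + k*s² (f(s, k) = s²*k + 2 = k*s² + 2 = 2 + k*s²)
O(w, p) = 2 + 9*w³ (O(w, p) = 2 + w*(w*3)² = 2 + w*(3*w)² = 2 + w*(9*w²) = 2 + 9*w³)
(28725 - 5789)/(O(n(15, 6/5 - 4/4), 205) - 28179) = (28725 - 5789)/((2 + 9*((6/5 - 4/4)*15)³) - 28179) = 22936/((2 + 9*((6*(⅕) - 4*¼)*15)³) - 28179) = 22936/((2 + 9*((6/5 - 1)*15)³) - 28179) = 22936/((2 + 9*((⅕)*15)³) - 28179) = 22936/((2 + 9*3³) - 28179) = 22936/((2 + 9*27) - 28179) = 22936/((2 + 243) - 28179) = 22936/(245 - 28179) = 22936/(-27934) = 22936*(-1/27934) = -11468/13967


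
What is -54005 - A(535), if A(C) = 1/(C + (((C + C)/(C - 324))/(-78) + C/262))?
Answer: -62522739612373/1157721275 ≈ -54005.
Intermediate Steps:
A(C) = 1/(263*C/262 - C/(39*(-324 + C))) (A(C) = 1/(C + (((2*C)/(-324 + C))*(-1/78) + C*(1/262))) = 1/(C + ((2*C/(-324 + C))*(-1/78) + C/262)) = 1/(C + (-C/(39*(-324 + C)) + C/262)) = 1/(C + (C/262 - C/(39*(-324 + C)))) = 1/(263*C/262 - C/(39*(-324 + C))))
-54005 - A(535) = -54005 - 10218*(-324 + 535)/(535*(-3323530 + 10257*535)) = -54005 - 10218*211/(535*(-3323530 + 5487495)) = -54005 - 10218*211/(535*2163965) = -54005 - 1*2155998/1157721275 = -54005 - 2155998/1157721275 = -62522739612373/1157721275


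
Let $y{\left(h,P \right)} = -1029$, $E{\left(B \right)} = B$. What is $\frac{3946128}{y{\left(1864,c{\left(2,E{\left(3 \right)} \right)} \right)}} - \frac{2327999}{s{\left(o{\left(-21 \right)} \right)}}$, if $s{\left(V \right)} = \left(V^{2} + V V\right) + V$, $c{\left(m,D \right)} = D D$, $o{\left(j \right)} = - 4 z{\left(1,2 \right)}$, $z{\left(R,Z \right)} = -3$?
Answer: $- \frac{1193116457}{102900} \approx -11595.0$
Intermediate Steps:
$o{\left(j \right)} = 12$ ($o{\left(j \right)} = \left(-4\right) \left(-3\right) = 12$)
$c{\left(m,D \right)} = D^{2}$
$s{\left(V \right)} = V + 2 V^{2}$ ($s{\left(V \right)} = \left(V^{2} + V^{2}\right) + V = 2 V^{2} + V = V + 2 V^{2}$)
$\frac{3946128}{y{\left(1864,c{\left(2,E{\left(3 \right)} \right)} \right)}} - \frac{2327999}{s{\left(o{\left(-21 \right)} \right)}} = \frac{3946128}{-1029} - \frac{2327999}{12 \left(1 + 2 \cdot 12\right)} = 3946128 \left(- \frac{1}{1029}\right) - \frac{2327999}{12 \left(1 + 24\right)} = - \frac{1315376}{343} - \frac{2327999}{12 \cdot 25} = - \frac{1315376}{343} - \frac{2327999}{300} = - \frac{1193116457}{102900}$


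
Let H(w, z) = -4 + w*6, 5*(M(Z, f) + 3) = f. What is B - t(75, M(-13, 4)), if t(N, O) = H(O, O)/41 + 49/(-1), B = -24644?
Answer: -5041889/205 ≈ -24595.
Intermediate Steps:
M(Z, f) = -3 + f/5
H(w, z) = -4 + 6*w
t(N, O) = -2013/41 + 6*O/41 (t(N, O) = (-4 + 6*O)/41 + 49/(-1) = (-4 + 6*O)*(1/41) + 49*(-1) = (-4/41 + 6*O/41) - 49 = -2013/41 + 6*O/41)
B - t(75, M(-13, 4)) = -24644 - (-2013/41 + 6*(-3 + (⅕)*4)/41) = -24644 - (-2013/41 + 6*(-3 + ⅘)/41) = -24644 - (-2013/41 + (6/41)*(-11/5)) = -24644 - (-2013/41 - 66/205) = -24644 - 1*(-10131/205) = -24644 + 10131/205 = -5041889/205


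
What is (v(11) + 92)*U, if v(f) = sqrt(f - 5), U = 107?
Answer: 9844 + 107*sqrt(6) ≈ 10106.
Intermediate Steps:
v(f) = sqrt(-5 + f)
(v(11) + 92)*U = (sqrt(-5 + 11) + 92)*107 = (sqrt(6) + 92)*107 = (92 + sqrt(6))*107 = 9844 + 107*sqrt(6)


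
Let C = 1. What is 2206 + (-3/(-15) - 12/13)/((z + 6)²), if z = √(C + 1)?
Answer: 82878527/37570 + 141*√2/18785 ≈ 2206.0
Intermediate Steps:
z = √2 (z = √(1 + 1) = √2 ≈ 1.4142)
2206 + (-3/(-15) - 12/13)/((z + 6)²) = 2206 + (-3/(-15) - 12/13)/((√2 + 6)²) = 2206 + (-3*(-1/15) - 12*1/13)/((6 + √2)²) = 2206 + (⅕ - 12/13)/(6 + √2)² = 2206 - 47/(65*(6 + √2)²)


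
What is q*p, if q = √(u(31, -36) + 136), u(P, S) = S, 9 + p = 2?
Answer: -70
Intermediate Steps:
p = -7 (p = -9 + 2 = -7)
q = 10 (q = √(-36 + 136) = √100 = 10)
q*p = 10*(-7) = -70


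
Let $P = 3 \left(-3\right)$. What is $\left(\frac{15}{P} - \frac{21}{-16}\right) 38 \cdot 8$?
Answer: $- \frac{323}{3} \approx -107.67$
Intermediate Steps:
$P = -9$
$\left(\frac{15}{P} - \frac{21}{-16}\right) 38 \cdot 8 = \left(\frac{15}{-9} - \frac{21}{-16}\right) 38 \cdot 8 = \left(15 \left(- \frac{1}{9}\right) - - \frac{21}{16}\right) 38 \cdot 8 = \left(- \frac{5}{3} + \frac{21}{16}\right) 38 \cdot 8 = \left(- \frac{17}{48}\right) 38 \cdot 8 = \left(- \frac{323}{24}\right) 8 = - \frac{323}{3}$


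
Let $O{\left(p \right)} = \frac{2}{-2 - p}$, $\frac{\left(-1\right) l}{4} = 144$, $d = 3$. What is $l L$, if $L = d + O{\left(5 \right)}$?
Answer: $- \frac{10944}{7} \approx -1563.4$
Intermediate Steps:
$l = -576$ ($l = \left(-4\right) 144 = -576$)
$L = \frac{19}{7}$ ($L = 3 - \frac{2}{2 + 5} = 3 - \frac{2}{7} = \frac{19}{7} \approx 2.7143$)
$l L = \left(-576\right) \frac{19}{7} = - \frac{10944}{7}$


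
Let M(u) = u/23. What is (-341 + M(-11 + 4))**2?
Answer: 61622500/529 ≈ 1.1649e+5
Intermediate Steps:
M(u) = u/23 (M(u) = u*(1/23) = u/23)
(-341 + M(-11 + 4))**2 = (-341 + (-11 + 4)/23)**2 = (-341 + (1/23)*(-7))**2 = (-341 - 7/23)**2 = (-7850/23)**2 = 61622500/529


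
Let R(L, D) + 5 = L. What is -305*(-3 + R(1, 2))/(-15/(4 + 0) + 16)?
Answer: 1220/7 ≈ 174.29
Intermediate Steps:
R(L, D) = -5 + L
-305*(-3 + R(1, 2))/(-15/(4 + 0) + 16) = -305*(-3 + (-5 + 1))/(-15/(4 + 0) + 16) = -305*(-3 - 4)/(-15/4 + 16) = -(-2135)/(-15*¼ + 16) = -(-2135)/(-15/4 + 16) = -(-2135)/49/4 = -(-2135)*4/49 = -305*(-4/7) = 1220/7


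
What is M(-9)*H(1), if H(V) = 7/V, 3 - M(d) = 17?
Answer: -98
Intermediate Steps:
M(d) = -14 (M(d) = 3 - 1*17 = 3 - 17 = -14)
M(-9)*H(1) = -98/1 = -98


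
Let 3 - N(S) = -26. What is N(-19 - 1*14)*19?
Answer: 551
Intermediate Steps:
N(S) = 29 (N(S) = 3 - 1*(-26) = 3 + 26 = 29)
N(-19 - 1*14)*19 = 29*19 = 551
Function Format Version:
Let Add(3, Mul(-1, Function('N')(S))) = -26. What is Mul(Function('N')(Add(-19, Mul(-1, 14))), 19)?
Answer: 551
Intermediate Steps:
Function('N')(S) = 29 (Function('N')(S) = Add(3, Mul(-1, -26)) = Add(3, 26) = 29)
Mul(Function('N')(Add(-19, Mul(-1, 14))), 19) = Mul(29, 19) = 551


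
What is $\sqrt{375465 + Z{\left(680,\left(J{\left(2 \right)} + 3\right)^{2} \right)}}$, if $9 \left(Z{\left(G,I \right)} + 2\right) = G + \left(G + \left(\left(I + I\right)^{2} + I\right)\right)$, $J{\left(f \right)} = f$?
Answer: $\frac{2 \sqrt{845763}}{3} \approx 613.1$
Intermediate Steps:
$Z{\left(G,I \right)} = -2 + \frac{I}{9} + \frac{2 G}{9} + \frac{4 I^{2}}{9}$ ($Z{\left(G,I \right)} = -2 + \frac{G + \left(G + \left(\left(I + I\right)^{2} + I\right)\right)}{9} = -2 + \frac{G + \left(G + \left(\left(2 I\right)^{2} + I\right)\right)}{9} = -2 + \frac{G + \left(G + \left(4 I^{2} + I\right)\right)}{9} = -2 + \frac{G + \left(G + \left(I + 4 I^{2}\right)\right)}{9} = -2 + \frac{G + \left(G + I + 4 I^{2}\right)}{9} = -2 + \frac{I + 2 G + 4 I^{2}}{9} = -2 + \left(\frac{I}{9} + \frac{2 G}{9} + \frac{4 I^{2}}{9}\right) = -2 + \frac{I}{9} + \frac{2 G}{9} + \frac{4 I^{2}}{9}$)
$\sqrt{375465 + Z{\left(680,\left(J{\left(2 \right)} + 3\right)^{2} \right)}} = \sqrt{375465 + \left(-2 + \frac{\left(2 + 3\right)^{2}}{9} + \frac{2}{9} \cdot 680 + \frac{4 \left(\left(2 + 3\right)^{2}\right)^{2}}{9}\right)} = \sqrt{375465 + \left(-2 + \frac{5^{2}}{9} + \frac{1360}{9} + \frac{4 \left(5^{2}\right)^{2}}{9}\right)} = \sqrt{375465 + \left(-2 + \frac{1}{9} \cdot 25 + \frac{1360}{9} + \frac{4 \cdot 25^{2}}{9}\right)} = \sqrt{375465 + \left(-2 + \frac{25}{9} + \frac{1360}{9} + \frac{4}{9} \cdot 625\right)} = \sqrt{375465 + \left(-2 + \frac{25}{9} + \frac{1360}{9} + \frac{2500}{9}\right)} = \sqrt{375465 + \frac{1289}{3}} = \sqrt{\frac{1127684}{3}} = \frac{2 \sqrt{845763}}{3}$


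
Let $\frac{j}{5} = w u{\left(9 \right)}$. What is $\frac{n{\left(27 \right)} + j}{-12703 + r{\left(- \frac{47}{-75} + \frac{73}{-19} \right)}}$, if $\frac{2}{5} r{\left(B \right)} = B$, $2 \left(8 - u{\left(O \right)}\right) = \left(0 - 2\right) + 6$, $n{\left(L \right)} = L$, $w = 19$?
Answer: $- \frac{170145}{3622646} \approx -0.046967$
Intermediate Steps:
$u{\left(O \right)} = 6$ ($u{\left(O \right)} = 8 - \frac{\left(0 - 2\right) + 6}{2} = 8 - \frac{-2 + 6}{2} = 8 - 2 = 6$)
$r{\left(B \right)} = \frac{5 B}{2}$
$j = 570$ ($j = 5 \cdot 19 \cdot 6 = 5 \cdot 114 = 570$)
$\frac{n{\left(27 \right)} + j}{-12703 + r{\left(- \frac{47}{-75} + \frac{73}{-19} \right)}} = \frac{27 + 570}{-12703 + \frac{5 \left(- \frac{47}{-75} + \frac{73}{-19}\right)}{2}} = \frac{597}{-12703 + \frac{5 \left(\left(-47\right) \left(- \frac{1}{75}\right) + 73 \left(- \frac{1}{19}\right)\right)}{2}} = \frac{597}{-12703 + \frac{5 \left(\frac{47}{75} - \frac{73}{19}\right)}{2}} = \frac{597}{-12703 + \frac{5}{2} \left(- \frac{4582}{1425}\right)} = \frac{597}{-12703 - \frac{2291}{285}} = \frac{597}{- \frac{3622646}{285}} = 597 \left(- \frac{285}{3622646}\right) = - \frac{170145}{3622646}$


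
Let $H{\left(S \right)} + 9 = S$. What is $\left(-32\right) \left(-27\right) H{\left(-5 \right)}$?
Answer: $-12096$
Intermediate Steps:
$H{\left(S \right)} = -9 + S$
$\left(-32\right) \left(-27\right) H{\left(-5 \right)} = \left(-32\right) \left(-27\right) \left(-9 - 5\right) = 864 \left(-14\right) = -12096$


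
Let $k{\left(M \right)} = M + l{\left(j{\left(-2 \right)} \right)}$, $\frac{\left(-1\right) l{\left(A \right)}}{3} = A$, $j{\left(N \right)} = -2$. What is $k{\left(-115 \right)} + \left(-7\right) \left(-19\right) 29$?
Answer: $3748$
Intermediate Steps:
$l{\left(A \right)} = - 3 A$
$k{\left(M \right)} = 6 + M$ ($k{\left(M \right)} = M - -6 = M + 6 = 6 + M$)
$k{\left(-115 \right)} + \left(-7\right) \left(-19\right) 29 = \left(6 - 115\right) + \left(-7\right) \left(-19\right) 29 = -109 + 133 \cdot 29 = -109 + 3857 = 3748$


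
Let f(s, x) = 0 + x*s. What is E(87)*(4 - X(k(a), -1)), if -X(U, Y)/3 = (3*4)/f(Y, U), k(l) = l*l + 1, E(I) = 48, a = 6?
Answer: 5376/37 ≈ 145.30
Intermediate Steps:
f(s, x) = s*x (f(s, x) = 0 + s*x = s*x)
k(l) = 1 + l**2 (k(l) = l**2 + 1 = 1 + l**2)
X(U, Y) = -36/(U*Y) (X(U, Y) = -3*3*4/(Y*U) = -36/(U*Y))
E(87)*(4 - X(k(a), -1)) = 48*(4 - (-36)/((1 + 6**2)*(-1))) = 48*(4 - (-36)*(-1)/(1 + 36)) = 48*(4 - (-36)*(-1)/37) = 48*(4 - 1*36/37) = 48*(4 - 36/37) = 48*(112/37) = 5376/37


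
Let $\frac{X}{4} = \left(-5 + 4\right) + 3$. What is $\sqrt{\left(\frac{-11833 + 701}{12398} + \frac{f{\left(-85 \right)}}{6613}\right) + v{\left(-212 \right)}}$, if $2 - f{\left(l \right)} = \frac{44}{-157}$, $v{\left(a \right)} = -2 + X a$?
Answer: $\frac{i \sqrt{70373120804920188985614}}{6436055959} \approx 41.218 i$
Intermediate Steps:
$X = 8$ ($X = 4 \left(\left(-5 + 4\right) + 3\right) = 4 \left(-1 + 3\right) = 4 \cdot 2 = 8$)
$v{\left(a \right)} = -2 + 8 a$
$f{\left(l \right)} = \frac{358}{157}$ ($f{\left(l \right)} = 2 - \frac{44}{-157} = 2 - 44 \left(- \frac{1}{157}\right) = 2 - - \frac{44}{157} = 2 + \frac{44}{157} = \frac{358}{157}$)
$\sqrt{\left(\frac{-11833 + 701}{12398} + \frac{f{\left(-85 \right)}}{6613}\right) + v{\left(-212 \right)}} = \sqrt{\left(\frac{-11833 + 701}{12398} + \frac{358}{157 \cdot 6613}\right) + \left(-2 + 8 \left(-212\right)\right)} = \sqrt{\left(\left(-11132\right) \frac{1}{12398} + \frac{358}{157} \cdot \frac{1}{6613}\right) - 1698} = \sqrt{\left(- \frac{5566}{6199} + \frac{358}{1038241}\right) - 1698} = \sqrt{- \frac{5776630164}{6436055959} - 1698} = \sqrt{- \frac{10934199648546}{6436055959}} = \frac{i \sqrt{70373120804920188985614}}{6436055959}$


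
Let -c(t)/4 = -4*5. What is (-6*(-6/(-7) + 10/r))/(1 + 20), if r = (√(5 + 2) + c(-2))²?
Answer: -491342368/2002652001 + 3200*√7/286093143 ≈ -0.24532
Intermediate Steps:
c(t) = 80 (c(t) = -(-16)*5 = -4*(-20) = 80)
r = (80 + √7)² (r = (√(5 + 2) + 80)² = (√7 + 80)² = (80 + √7)² ≈ 6830.3)
(-6*(-6/(-7) + 10/r))/(1 + 20) = (-6*(-6/(-7) + 10/((80 + √7)²)))/(1 + 20) = -6*(-6*(-⅐) + 10/(80 + √7)²)/21 = -6*(6/7 + 10/(80 + √7)²)*(1/21) = (-36/7 - 60/(80 + √7)²)*(1/21) = -12/49 - 20/(7*(80 + √7)²)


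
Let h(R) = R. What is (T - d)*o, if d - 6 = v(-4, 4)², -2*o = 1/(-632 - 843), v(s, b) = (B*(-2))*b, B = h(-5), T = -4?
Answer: -161/295 ≈ -0.54576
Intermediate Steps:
B = -5
v(s, b) = 10*b (v(s, b) = (-5*(-2))*b = 10*b)
o = 1/2950 (o = -1/(2*(-632 - 843)) = -½/(-1475) = -½*(-1/1475) = 1/2950 ≈ 0.00033898)
d = 1606 (d = 6 + (10*4)² = 6 + 40² = 6 + 1600 = 1606)
(T - d)*o = (-4 - 1*1606)*(1/2950) = (-4 - 1606)*(1/2950) = -1610*1/2950 = -161/295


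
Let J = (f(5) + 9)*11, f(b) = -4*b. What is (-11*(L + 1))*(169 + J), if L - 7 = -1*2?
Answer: -3168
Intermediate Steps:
L = 5 (L = 7 - 1*2 = 7 - 2 = 5)
J = -121 (J = (-4*5 + 9)*11 = (-20 + 9)*11 = -11*11 = -121)
(-11*(L + 1))*(169 + J) = (-11*(5 + 1))*(169 - 121) = -11*6*48 = -66*48 = -3168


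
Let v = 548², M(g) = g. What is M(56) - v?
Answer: -300248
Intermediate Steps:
v = 300304
M(56) - v = 56 - 1*300304 = 56 - 300304 = -300248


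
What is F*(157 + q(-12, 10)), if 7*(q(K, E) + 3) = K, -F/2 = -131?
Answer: 279292/7 ≈ 39899.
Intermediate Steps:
F = 262 (F = -2*(-131) = 262)
q(K, E) = -3 + K/7
F*(157 + q(-12, 10)) = 262*(157 + (-3 + (⅐)*(-12))) = 262*(157 + (-3 - 12/7)) = 262*(157 - 33/7) = 262*(1066/7) = 279292/7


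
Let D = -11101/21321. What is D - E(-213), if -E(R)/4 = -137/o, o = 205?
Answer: -13959613/4370805 ≈ -3.1938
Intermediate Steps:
E(R) = 548/205 (E(R) = -(-548)/205 = -4*(-137/205) = 548/205)
D = -11101/21321 (D = -11101*1/21321 = -11101/21321 ≈ -0.52066)
D - E(-213) = -11101/21321 - 1*548/205 = -11101/21321 - 548/205 = -13959613/4370805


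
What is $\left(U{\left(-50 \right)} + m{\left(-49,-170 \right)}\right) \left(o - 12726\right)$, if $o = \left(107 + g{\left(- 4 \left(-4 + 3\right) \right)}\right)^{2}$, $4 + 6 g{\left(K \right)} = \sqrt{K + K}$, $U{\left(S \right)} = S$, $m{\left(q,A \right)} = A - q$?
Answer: $242649 - 12122 \sqrt{2} \approx 2.2551 \cdot 10^{5}$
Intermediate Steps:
$g{\left(K \right)} = - \frac{2}{3} + \frac{\sqrt{2} \sqrt{K}}{6}$ ($g{\left(K \right)} = - \frac{2}{3} + \frac{\sqrt{K + K}}{6} = - \frac{2}{3} + \frac{\sqrt{2 K}}{6} = - \frac{2}{3} + \frac{\sqrt{2} \sqrt{K}}{6}$)
$o = \left(\frac{319}{3} + \frac{\sqrt{2}}{3}\right)^{2}$ ($o = \left(107 - \left(\frac{2}{3} - \frac{\sqrt{2} \sqrt{- 4 \left(-4 + 3\right)}}{6}\right)\right)^{2} = \left(107 - \left(\frac{2}{3} - \frac{\sqrt{2} \sqrt{\left(-4\right) \left(-1\right)}}{6}\right)\right)^{2} = \left(107 - \left(\frac{2}{3} - \frac{\sqrt{2} \sqrt{4}}{6}\right)\right)^{2} = \left(107 - \left(\frac{2}{3} - \frac{1}{6} \sqrt{2} \cdot 2\right)\right)^{2} = \left(107 - \left(\frac{2}{3} - \frac{\sqrt{2}}{3}\right)\right)^{2} = \left(\frac{319}{3} + \frac{\sqrt{2}}{3}\right)^{2} \approx 11407.0$)
$\left(U{\left(-50 \right)} + m{\left(-49,-170 \right)}\right) \left(o - 12726\right) = \left(-50 - 121\right) \left(\frac{\left(319 + \sqrt{2}\right)^{2}}{9} - 12726\right) = \left(-50 + \left(-170 + 49\right)\right) \left(-12726 + \frac{\left(319 + \sqrt{2}\right)^{2}}{9}\right) = \left(-50 - 121\right) \left(-12726 + \frac{\left(319 + \sqrt{2}\right)^{2}}{9}\right) = - 171 \left(-12726 + \frac{\left(319 + \sqrt{2}\right)^{2}}{9}\right) = 2176146 - 19 \left(319 + \sqrt{2}\right)^{2}$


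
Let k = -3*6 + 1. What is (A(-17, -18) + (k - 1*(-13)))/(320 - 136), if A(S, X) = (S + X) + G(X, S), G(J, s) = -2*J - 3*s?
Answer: 6/23 ≈ 0.26087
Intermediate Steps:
k = -17 (k = -18 + 1 = -17)
G(J, s) = -3*s - 2*J
A(S, X) = -X - 2*S (A(S, X) = (S + X) + (-3*S - 2*X) = -X - 2*S)
(A(-17, -18) + (k - 1*(-13)))/(320 - 136) = ((-1*(-18) - 2*(-17)) + (-17 - 1*(-13)))/(320 - 136) = ((18 + 34) + (-17 + 13))/184 = (52 - 4)*(1/184) = 48*(1/184) = 6/23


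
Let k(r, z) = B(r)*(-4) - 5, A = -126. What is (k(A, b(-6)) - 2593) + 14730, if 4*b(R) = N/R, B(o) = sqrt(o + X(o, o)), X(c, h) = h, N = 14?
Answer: 12132 - 24*I*sqrt(7) ≈ 12132.0 - 63.498*I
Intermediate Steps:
B(o) = sqrt(2)*sqrt(o) (B(o) = sqrt(o + o) = sqrt(2*o) = sqrt(2)*sqrt(o))
b(R) = 7/(2*R) (b(R) = (14/R)/4 = 7/(2*R))
k(r, z) = -5 - 4*sqrt(2)*sqrt(r) (k(r, z) = (sqrt(2)*sqrt(r))*(-4) - 5 = -4*sqrt(2)*sqrt(r) - 5 = -5 - 4*sqrt(2)*sqrt(r))
(k(A, b(-6)) - 2593) + 14730 = ((-5 - 4*sqrt(2)*sqrt(-126)) - 2593) + 14730 = ((-5 - 4*sqrt(2)*3*I*sqrt(14)) - 2593) + 14730 = ((-5 - 24*I*sqrt(7)) - 2593) + 14730 = (-2598 - 24*I*sqrt(7)) + 14730 = 12132 - 24*I*sqrt(7)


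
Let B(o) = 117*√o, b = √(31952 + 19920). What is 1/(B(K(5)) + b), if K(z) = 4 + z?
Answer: 351/71329 - 4*√3242/71329 ≈ 0.0017278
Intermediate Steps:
b = 4*√3242 (b = √51872 = 4*√3242 ≈ 227.75)
1/(B(K(5)) + b) = 1/(117*√(4 + 5) + 4*√3242) = 1/(117*√9 + 4*√3242) = 1/(117*3 + 4*√3242) = 1/(351 + 4*√3242)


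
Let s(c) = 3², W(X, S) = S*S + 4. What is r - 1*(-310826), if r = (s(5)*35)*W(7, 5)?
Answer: 319961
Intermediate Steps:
W(X, S) = 4 + S² (W(X, S) = S² + 4 = 4 + S²)
s(c) = 9
r = 9135 (r = (9*35)*(4 + 5²) = 315*(4 + 25) = 315*29 = 9135)
r - 1*(-310826) = 9135 - 1*(-310826) = 9135 + 310826 = 319961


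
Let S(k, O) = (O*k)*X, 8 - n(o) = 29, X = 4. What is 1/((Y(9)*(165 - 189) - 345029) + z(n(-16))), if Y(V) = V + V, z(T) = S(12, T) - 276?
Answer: -1/346745 ≈ -2.8840e-6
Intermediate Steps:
n(o) = -21 (n(o) = 8 - 1*29 = 8 - 29 = -21)
S(k, O) = 4*O*k (S(k, O) = (O*k)*4 = 4*O*k)
z(T) = -276 + 48*T (z(T) = 4*T*12 - 276 = 48*T - 276 = -276 + 48*T)
Y(V) = 2*V
1/((Y(9)*(165 - 189) - 345029) + z(n(-16))) = 1/(((2*9)*(165 - 189) - 345029) + (-276 + 48*(-21))) = 1/((18*(-24) - 345029) + (-276 - 1008)) = 1/((-432 - 345029) - 1284) = 1/(-345461 - 1284) = 1/(-346745) = -1/346745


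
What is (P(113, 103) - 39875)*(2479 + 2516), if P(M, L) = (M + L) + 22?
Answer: -197986815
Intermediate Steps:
P(M, L) = 22 + L + M (P(M, L) = (L + M) + 22 = 22 + L + M)
(P(113, 103) - 39875)*(2479 + 2516) = ((22 + 103 + 113) - 39875)*(2479 + 2516) = (238 - 39875)*4995 = -39637*4995 = -197986815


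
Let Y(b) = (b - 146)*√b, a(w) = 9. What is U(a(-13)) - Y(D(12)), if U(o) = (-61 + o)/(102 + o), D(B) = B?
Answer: -52/111 + 268*√3 ≈ 463.72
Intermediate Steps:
Y(b) = √b*(-146 + b) (Y(b) = (-146 + b)*√b = √b*(-146 + b))
U(o) = (-61 + o)/(102 + o)
U(a(-13)) - Y(D(12)) = (-61 + 9)/(102 + 9) - √12*(-146 + 12) = -52/111 - 2*√3*(-134) = (1/111)*(-52) - (-268)*√3 = -52/111 + 268*√3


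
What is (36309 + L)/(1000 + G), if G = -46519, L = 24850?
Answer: -61159/45519 ≈ -1.3436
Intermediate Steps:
(36309 + L)/(1000 + G) = (36309 + 24850)/(1000 - 46519) = 61159/(-45519) = 61159*(-1/45519) = -61159/45519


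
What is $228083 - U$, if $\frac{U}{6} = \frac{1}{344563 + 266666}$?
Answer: $\frac{46470314667}{203743} \approx 2.2808 \cdot 10^{5}$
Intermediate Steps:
$U = \frac{2}{203743}$ ($U = \frac{6}{344563 + 266666} = \frac{6}{611229} = 6 \cdot \frac{1}{611229} = \frac{2}{203743} \approx 9.8163 \cdot 10^{-6}$)
$228083 - U = 228083 - \frac{2}{203743} = \frac{46470314667}{203743}$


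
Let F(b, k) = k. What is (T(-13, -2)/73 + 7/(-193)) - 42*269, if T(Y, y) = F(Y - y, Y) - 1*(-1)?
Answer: -159180349/14089 ≈ -11298.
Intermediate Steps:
T(Y, y) = 1 + Y (T(Y, y) = Y - 1*(-1) = Y + 1 = 1 + Y)
(T(-13, -2)/73 + 7/(-193)) - 42*269 = ((1 - 13)/73 + 7/(-193)) - 42*269 = (-12*1/73 + 7*(-1/193)) - 11298 = (-12/73 - 7/193) - 11298 = -2827/14089 - 11298 = -159180349/14089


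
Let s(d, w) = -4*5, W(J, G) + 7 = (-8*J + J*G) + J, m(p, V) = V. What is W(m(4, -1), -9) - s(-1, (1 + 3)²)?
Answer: 29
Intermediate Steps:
W(J, G) = -7 - 7*J + G*J (W(J, G) = -7 + ((-8*J + J*G) + J) = -7 + ((-8*J + G*J) + J) = -7 + (-7*J + G*J) = -7 - 7*J + G*J)
s(d, w) = -20
W(m(4, -1), -9) - s(-1, (1 + 3)²) = (-7 - 7*(-1) - 9*(-1)) - 1*(-20) = (-7 + 7 + 9) + 20 = 9 + 20 = 29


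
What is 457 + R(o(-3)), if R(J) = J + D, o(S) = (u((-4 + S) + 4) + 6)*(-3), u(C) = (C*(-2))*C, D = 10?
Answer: 503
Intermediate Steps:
u(C) = -2*C² (u(C) = (-2*C)*C = -2*C²)
o(S) = -18 + 6*S² (o(S) = (-2*((-4 + S) + 4)² + 6)*(-3) = (-2*S² + 6)*(-3) = (6 - 2*S²)*(-3) = -18 + 6*S²)
R(J) = 10 + J (R(J) = J + 10 = 10 + J)
457 + R(o(-3)) = 457 + (10 + (-18 + 6*(-3)²)) = 457 + (10 + (-18 + 6*9)) = 457 + (10 + (-18 + 54)) = 457 + (10 + 36) = 457 + 46 = 503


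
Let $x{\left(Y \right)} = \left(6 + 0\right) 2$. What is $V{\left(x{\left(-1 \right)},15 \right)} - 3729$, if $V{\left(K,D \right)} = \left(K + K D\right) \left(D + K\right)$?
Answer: $1455$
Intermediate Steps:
$x{\left(Y \right)} = 12$ ($x{\left(Y \right)} = 6 \cdot 2 = 12$)
$V{\left(K,D \right)} = \left(D + K\right) \left(K + D K\right)$ ($V{\left(K,D \right)} = \left(K + D K\right) \left(D + K\right) = \left(D + K\right) \left(K + D K\right)$)
$V{\left(x{\left(-1 \right)},15 \right)} - 3729 = 12 \left(15 + 12 + 15^{2} + 15 \cdot 12\right) - 3729 = 12 \left(15 + 12 + 225 + 180\right) - 3729 = 12 \cdot 432 - 3729 = 5184 - 3729 = 1455$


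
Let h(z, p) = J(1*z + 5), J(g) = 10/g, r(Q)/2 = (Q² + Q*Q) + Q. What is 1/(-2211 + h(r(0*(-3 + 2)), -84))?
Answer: -1/2209 ≈ -0.00045269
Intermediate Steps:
r(Q) = 2*Q + 4*Q² (r(Q) = 2*((Q² + Q*Q) + Q) = 2*((Q² + Q²) + Q) = 2*(2*Q² + Q) = 2*(Q + 2*Q²) = 2*Q + 4*Q²)
h(z, p) = 10/(5 + z) (h(z, p) = 10/(1*z + 5) = 10/(z + 5) = 10/(5 + z))
1/(-2211 + h(r(0*(-3 + 2)), -84)) = 1/(-2211 + 10/(5 + 2*(0*(-3 + 2))*(1 + 2*(0*(-3 + 2))))) = 1/(-2211 + 10/(5 + 2*(0*(-1))*(1 + 2*(0*(-1))))) = 1/(-2211 + 10/(5 + 2*0*(1 + 2*0))) = 1/(-2211 + 10/(5 + 2*0*(1 + 0))) = 1/(-2211 + 10/(5 + 2*0*1)) = 1/(-2211 + 10/(5 + 0)) = 1/(-2211 + 10/5) = 1/(-2211 + 10*(⅕)) = 1/(-2211 + 2) = 1/(-2209) = -1/2209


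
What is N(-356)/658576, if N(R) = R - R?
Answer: 0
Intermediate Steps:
N(R) = 0
N(-356)/658576 = 0/658576 = 0*(1/658576) = 0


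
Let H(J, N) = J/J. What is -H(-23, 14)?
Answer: -1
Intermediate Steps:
H(J, N) = 1
-H(-23, 14) = -1*1 = -1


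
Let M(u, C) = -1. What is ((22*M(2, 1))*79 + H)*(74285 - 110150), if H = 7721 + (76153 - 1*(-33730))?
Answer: -4155534090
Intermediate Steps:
H = 117604 (H = 7721 + (76153 + 33730) = 7721 + 109883 = 117604)
((22*M(2, 1))*79 + H)*(74285 - 110150) = ((22*(-1))*79 + 117604)*(74285 - 110150) = (-22*79 + 117604)*(-35865) = (-1738 + 117604)*(-35865) = 115866*(-35865) = -4155534090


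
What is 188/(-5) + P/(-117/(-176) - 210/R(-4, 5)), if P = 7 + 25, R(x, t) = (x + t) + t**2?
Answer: -3554372/84795 ≈ -41.917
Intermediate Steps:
R(x, t) = t + x + t**2 (R(x, t) = (t + x) + t**2 = t + x + t**2)
P = 32
188/(-5) + P/(-117/(-176) - 210/R(-4, 5)) = 188/(-5) + 32/(-117/(-176) - 210/(5 - 4 + 5**2)) = 188*(-1/5) + 32/(-117*(-1/176) - 210/(5 - 4 + 25)) = -188/5 + 32/(117/176 - 210/26) = -188/5 + 32/(117/176 - 210*1/26) = -188/5 + 32/(117/176 - 105/13) = -188/5 + 32/(-16959/2288) = -188/5 + 32*(-2288/16959) = -188/5 - 73216/16959 = -3554372/84795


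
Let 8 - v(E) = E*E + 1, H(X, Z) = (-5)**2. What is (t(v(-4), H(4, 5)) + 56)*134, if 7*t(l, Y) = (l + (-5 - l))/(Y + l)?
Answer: 419889/56 ≈ 7498.0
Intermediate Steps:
H(X, Z) = 25
v(E) = 7 - E**2 (v(E) = 8 - (E*E + 1) = 8 - (E**2 + 1) = 8 - (1 + E**2) = 8 + (-1 - E**2) = 7 - E**2)
t(l, Y) = -5/(7*(Y + l)) (t(l, Y) = ((l + (-5 - l))/(Y + l))/7 = (-5/(Y + l))/7 = -5/(7*(Y + l)))
(t(v(-4), H(4, 5)) + 56)*134 = (-5/(7*25 + 7*(7 - 1*(-4)**2)) + 56)*134 = (-5/(175 + 7*(7 - 1*16)) + 56)*134 = (-5/(175 + 7*(7 - 16)) + 56)*134 = (-5/(175 + 7*(-9)) + 56)*134 = (-5/(175 - 63) + 56)*134 = (-5/112 + 56)*134 = (6267/112)*134 = 419889/56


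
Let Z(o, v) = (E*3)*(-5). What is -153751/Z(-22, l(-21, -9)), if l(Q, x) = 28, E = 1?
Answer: 153751/15 ≈ 10250.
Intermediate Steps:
Z(o, v) = -15 (Z(o, v) = (1*3)*(-5) = 3*(-5) = -15)
-153751/Z(-22, l(-21, -9)) = -153751/(-15) = -153751*(-1/15) = 153751/15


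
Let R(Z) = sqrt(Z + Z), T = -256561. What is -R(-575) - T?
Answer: 256561 - 5*I*sqrt(46) ≈ 2.5656e+5 - 33.912*I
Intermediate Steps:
R(Z) = sqrt(2)*sqrt(Z) (R(Z) = sqrt(2*Z) = sqrt(2)*sqrt(Z))
-R(-575) - T = -sqrt(2)*sqrt(-575) - 1*(-256561) = -sqrt(2)*5*I*sqrt(23) + 256561 = -5*I*sqrt(46) + 256561 = 256561 - 5*I*sqrt(46)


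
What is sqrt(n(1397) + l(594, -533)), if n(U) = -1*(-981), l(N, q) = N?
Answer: 15*sqrt(7) ≈ 39.686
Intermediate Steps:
n(U) = 981
sqrt(n(1397) + l(594, -533)) = sqrt(981 + 594) = sqrt(1575) = 15*sqrt(7)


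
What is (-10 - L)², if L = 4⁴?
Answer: 70756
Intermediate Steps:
L = 256
(-10 - L)² = (-10 - 1*256)² = (-10 - 256)² = (-266)² = 70756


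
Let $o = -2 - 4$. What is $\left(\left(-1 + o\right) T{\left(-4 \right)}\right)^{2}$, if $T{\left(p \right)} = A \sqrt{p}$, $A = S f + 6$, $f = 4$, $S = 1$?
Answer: $-19600$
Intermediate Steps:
$o = -6$ ($o = -2 - 4 = -6$)
$A = 10$ ($A = 1 \cdot 4 + 6 = 4 + 6 = 10$)
$T{\left(p \right)} = 10 \sqrt{p}$
$\left(\left(-1 + o\right) T{\left(-4 \right)}\right)^{2} = \left(\left(-1 - 6\right) 10 \sqrt{-4}\right)^{2} = \left(- 7 \cdot 10 \cdot 2 i\right)^{2} = \left(- 7 \cdot 20 i\right)^{2} = \left(- 140 i\right)^{2} = -19600$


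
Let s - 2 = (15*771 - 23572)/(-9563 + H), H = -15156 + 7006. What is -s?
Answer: -47433/17713 ≈ -2.6779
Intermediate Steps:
H = -8150
s = 47433/17713 (s = 2 + (15*771 - 23572)/(-9563 - 8150) = 2 + (11565 - 23572)/(-17713) = 2 - 12007*(-1/17713) = 2 + 12007/17713 = 47433/17713 ≈ 2.6779)
-s = -1*47433/17713 = -47433/17713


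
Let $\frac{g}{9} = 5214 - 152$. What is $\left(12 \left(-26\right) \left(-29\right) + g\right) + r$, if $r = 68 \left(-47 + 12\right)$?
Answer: $52226$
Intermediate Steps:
$r = -2380$ ($r = 68 \left(-35\right) = -2380$)
$g = 45558$ ($g = 9 \left(5214 - 152\right) = 9 \cdot 5062 = 45558$)
$\left(12 \left(-26\right) \left(-29\right) + g\right) + r = \left(12 \left(-26\right) \left(-29\right) + 45558\right) - 2380 = \left(\left(-312\right) \left(-29\right) + 45558\right) - 2380 = \left(9048 + 45558\right) - 2380 = 54606 - 2380 = 52226$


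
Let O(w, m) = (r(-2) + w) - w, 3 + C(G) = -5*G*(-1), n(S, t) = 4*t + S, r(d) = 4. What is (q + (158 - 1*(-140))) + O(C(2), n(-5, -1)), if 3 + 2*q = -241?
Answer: 180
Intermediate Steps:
q = -122 (q = -3/2 + (½)*(-241) = -3/2 - 241/2 = -122)
n(S, t) = S + 4*t
C(G) = -3 + 5*G (C(G) = -3 - 5*G*(-1) = -3 + 5*G)
O(w, m) = 4 (O(w, m) = (4 + w) - w = 4)
(q + (158 - 1*(-140))) + O(C(2), n(-5, -1)) = (-122 + (158 - 1*(-140))) + 4 = (-122 + (158 + 140)) + 4 = (-122 + 298) + 4 = 176 + 4 = 180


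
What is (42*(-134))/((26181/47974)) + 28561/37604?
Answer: -3384081567449/328170108 ≈ -10312.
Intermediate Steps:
(42*(-134))/((26181/47974)) + 28561/37604 = -5628/(26181*(1/47974)) + 28561*(1/37604) = -5628/26181/47974 + 28561/37604 = -5628*47974/26181 + 28561/37604 = -89999224/8727 + 28561/37604 = -3384081567449/328170108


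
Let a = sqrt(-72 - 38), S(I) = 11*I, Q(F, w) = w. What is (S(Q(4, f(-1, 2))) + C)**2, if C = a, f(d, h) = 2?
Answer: (22 + I*sqrt(110))**2 ≈ 374.0 + 461.48*I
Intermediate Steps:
a = I*sqrt(110) (a = sqrt(-110) = I*sqrt(110) ≈ 10.488*I)
C = I*sqrt(110) ≈ 10.488*I
(S(Q(4, f(-1, 2))) + C)**2 = (11*2 + I*sqrt(110))**2 = (22 + I*sqrt(110))**2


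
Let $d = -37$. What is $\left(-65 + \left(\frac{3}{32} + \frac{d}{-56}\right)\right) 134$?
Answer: $- \frac{964197}{112} \approx -8608.9$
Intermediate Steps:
$\left(-65 + \left(\frac{3}{32} + \frac{d}{-56}\right)\right) 134 = \left(-65 + \left(\frac{3}{32} - \frac{37}{-56}\right)\right) 134 = \left(-65 + \left(3 \cdot \frac{1}{32} - - \frac{37}{56}\right)\right) 134 = \left(-65 + \left(\frac{3}{32} + \frac{37}{56}\right)\right) 134 = \left(-65 + \frac{169}{224}\right) 134 = \left(- \frac{14391}{224}\right) 134 = - \frac{964197}{112}$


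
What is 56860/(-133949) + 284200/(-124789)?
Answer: -6451972620/2387908823 ≈ -2.7019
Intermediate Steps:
56860/(-133949) + 284200/(-124789) = 56860*(-1/133949) + 284200*(-1/124789) = -56860/133949 - 40600/17827 = -6451972620/2387908823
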